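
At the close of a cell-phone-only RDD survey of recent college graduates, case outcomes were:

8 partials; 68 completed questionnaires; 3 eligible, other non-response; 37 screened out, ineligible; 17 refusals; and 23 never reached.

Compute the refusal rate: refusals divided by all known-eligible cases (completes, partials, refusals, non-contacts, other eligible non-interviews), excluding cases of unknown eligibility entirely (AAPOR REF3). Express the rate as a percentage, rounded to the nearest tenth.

14.3%

Numerator: 17
Denom: 68 + 8 + 17 + 23 + 3 = 119
REF3 = 17 / 119 = 0.1429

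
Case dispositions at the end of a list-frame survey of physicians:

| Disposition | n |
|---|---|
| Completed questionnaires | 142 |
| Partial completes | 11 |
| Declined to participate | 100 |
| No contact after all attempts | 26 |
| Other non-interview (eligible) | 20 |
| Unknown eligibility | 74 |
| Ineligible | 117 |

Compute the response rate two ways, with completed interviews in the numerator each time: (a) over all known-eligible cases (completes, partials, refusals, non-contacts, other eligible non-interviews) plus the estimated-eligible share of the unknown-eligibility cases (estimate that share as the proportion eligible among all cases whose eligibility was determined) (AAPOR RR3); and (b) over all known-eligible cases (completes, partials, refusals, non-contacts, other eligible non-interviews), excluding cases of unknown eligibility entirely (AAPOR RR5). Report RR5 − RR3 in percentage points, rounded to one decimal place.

7.2

Num: 142
Eligible (known): 142 + 11 + 100 + 26 + 20 = 299
e = 299 / (299 + 117) = 299 / 416 = 0.7188
e × U: 0.7188 × 74 = 53.19
Denominator: 299 + 53.19 = 352.19
RR3 = 142 / 352.19 = 0.4032
Denominator: 142 + 11 + 100 + 26 + 20 = 299
RR5 = 142 / 299 = 0.4749
Difference = 47.49 − 40.32 = 7.17 percentage points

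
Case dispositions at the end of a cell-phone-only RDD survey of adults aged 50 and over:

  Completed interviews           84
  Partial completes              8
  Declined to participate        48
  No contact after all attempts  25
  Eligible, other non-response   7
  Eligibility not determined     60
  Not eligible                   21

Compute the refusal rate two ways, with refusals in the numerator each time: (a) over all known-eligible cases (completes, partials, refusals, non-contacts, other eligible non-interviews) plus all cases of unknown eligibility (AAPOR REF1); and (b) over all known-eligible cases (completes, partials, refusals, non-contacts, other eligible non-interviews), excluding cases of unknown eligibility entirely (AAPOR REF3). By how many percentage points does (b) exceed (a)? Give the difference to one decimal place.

Numerator: 48
Base: 84 + 8 + 48 + 25 + 7 + 60 = 232
REF1 = 48 / 232 = 0.2069
Base: 84 + 8 + 48 + 25 + 7 = 172
REF3 = 48 / 172 = 0.2791
Difference = 27.91 − 20.69 = 7.22 percentage points

7.2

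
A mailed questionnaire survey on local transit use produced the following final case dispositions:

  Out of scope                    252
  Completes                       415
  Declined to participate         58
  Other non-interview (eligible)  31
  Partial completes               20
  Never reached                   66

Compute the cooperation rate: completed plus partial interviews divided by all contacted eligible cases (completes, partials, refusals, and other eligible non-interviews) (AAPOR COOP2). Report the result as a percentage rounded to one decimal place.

Numerator: 415 + 20 = 435
Denom: 415 + 20 + 58 + 31 = 524
COOP2 = 435 / 524 = 0.8302

83.0%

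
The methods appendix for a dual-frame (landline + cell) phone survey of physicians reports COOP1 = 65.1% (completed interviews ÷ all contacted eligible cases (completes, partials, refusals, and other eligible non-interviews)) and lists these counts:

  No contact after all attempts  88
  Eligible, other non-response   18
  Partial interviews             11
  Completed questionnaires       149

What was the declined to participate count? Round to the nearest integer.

COOP1 = 149 / D = 0.651
D = 149 / 0.651 = 228.9
Other denominator terms total 178
declined to participate = 228.9 − 178 ≈ 51

51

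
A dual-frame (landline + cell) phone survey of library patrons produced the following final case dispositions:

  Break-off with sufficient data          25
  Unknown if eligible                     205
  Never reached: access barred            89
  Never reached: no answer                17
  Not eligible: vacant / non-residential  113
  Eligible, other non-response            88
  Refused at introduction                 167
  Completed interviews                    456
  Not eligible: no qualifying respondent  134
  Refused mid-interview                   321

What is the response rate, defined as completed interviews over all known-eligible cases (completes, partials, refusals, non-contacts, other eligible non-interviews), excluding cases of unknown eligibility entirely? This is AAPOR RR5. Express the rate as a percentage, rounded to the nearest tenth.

39.2%

Refused = 167 + 321 = 488
Non-contacts = 17 + 89 = 106
Ineligible = 134 + 113 = 247
Top = 456
Base = 456 + 25 + 488 + 106 + 88 = 1163
RR5 = 456 / 1163 = 0.3921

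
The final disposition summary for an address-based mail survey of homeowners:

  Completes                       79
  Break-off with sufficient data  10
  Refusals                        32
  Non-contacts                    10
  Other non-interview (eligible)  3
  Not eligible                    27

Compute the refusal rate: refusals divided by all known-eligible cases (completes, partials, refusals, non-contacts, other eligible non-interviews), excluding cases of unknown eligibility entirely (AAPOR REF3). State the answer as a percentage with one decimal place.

23.9%

Num → 32
Denominator → 79 + 10 + 32 + 10 + 3 = 134
REF3 = 32 / 134 = 0.2388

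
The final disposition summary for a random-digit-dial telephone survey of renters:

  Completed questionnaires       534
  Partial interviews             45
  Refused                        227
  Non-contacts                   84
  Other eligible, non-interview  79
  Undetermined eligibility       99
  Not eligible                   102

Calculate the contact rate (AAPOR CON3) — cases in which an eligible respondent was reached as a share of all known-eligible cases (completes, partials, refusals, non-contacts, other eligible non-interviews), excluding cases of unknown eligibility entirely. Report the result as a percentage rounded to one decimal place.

91.3%

Num → 534 + 45 + 227 + 79 = 885
Denom → 534 + 45 + 227 + 84 + 79 = 969
CON3 = 885 / 969 = 0.9133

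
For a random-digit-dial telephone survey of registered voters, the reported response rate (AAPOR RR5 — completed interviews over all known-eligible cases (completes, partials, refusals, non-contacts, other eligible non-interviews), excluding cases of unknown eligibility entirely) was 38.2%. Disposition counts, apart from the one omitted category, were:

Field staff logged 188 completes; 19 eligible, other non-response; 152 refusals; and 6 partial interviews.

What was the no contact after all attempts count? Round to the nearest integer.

RR5 = 188 / D = 0.382
D = 188 / 0.382 = 492.1
Rest of base = 365
no contact after all attempts = 492.1 − 365 ≈ 127

127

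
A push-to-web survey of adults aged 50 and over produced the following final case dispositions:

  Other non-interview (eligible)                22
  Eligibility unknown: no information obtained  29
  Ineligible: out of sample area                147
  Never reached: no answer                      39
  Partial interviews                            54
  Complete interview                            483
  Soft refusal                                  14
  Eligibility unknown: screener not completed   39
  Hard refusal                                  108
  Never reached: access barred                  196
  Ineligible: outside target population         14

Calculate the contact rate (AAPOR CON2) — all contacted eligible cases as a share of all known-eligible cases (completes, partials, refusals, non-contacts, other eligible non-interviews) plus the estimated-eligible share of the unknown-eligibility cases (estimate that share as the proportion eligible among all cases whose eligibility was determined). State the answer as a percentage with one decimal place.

Declined to participate = 108 + 14 = 122
No contact after all attempts = 39 + 196 = 235
Unknown if eligible = 39 + 29 = 68
Screened out, ineligible = 14 + 147 = 161
Num: 483 + 54 + 122 + 22 = 681
Eligible (known): 483 + 54 + 122 + 235 + 22 = 916
e = 916 / (916 + 161) = 916 / 1077 = 0.8505
Eligible share of unknowns: 0.8505 × 68 = 57.83
Denom: 916 + 57.83 = 973.83
CON2 = 681 / 973.83 = 0.6993

69.9%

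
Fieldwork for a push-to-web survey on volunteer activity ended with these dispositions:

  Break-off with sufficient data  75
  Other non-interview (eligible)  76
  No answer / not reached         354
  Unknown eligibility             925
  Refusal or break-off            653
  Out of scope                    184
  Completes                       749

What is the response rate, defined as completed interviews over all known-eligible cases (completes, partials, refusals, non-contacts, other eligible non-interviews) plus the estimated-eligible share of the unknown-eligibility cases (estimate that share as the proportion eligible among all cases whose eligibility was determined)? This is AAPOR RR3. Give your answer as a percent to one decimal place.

27.2%

Numerator: 749
Eligible (known): 749 + 75 + 653 + 354 + 76 = 1907
e = 1907 / (1907 + 184) = 1907 / 2091 = 0.9120
Estimated eligible among unknowns: 0.9120 × 925 = 843.60
Denominator: 1907 + 843.60 = 2750.60
RR3 = 749 / 2750.60 = 0.2723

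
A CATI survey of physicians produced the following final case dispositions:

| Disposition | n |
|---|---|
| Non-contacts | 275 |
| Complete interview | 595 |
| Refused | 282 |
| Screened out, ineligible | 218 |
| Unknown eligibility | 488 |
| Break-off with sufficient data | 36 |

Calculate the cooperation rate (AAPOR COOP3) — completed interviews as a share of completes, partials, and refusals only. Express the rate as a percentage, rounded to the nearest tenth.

Top = 595
Denom = 595 + 36 + 282 = 913
COOP3 = 595 / 913 = 0.6517

65.2%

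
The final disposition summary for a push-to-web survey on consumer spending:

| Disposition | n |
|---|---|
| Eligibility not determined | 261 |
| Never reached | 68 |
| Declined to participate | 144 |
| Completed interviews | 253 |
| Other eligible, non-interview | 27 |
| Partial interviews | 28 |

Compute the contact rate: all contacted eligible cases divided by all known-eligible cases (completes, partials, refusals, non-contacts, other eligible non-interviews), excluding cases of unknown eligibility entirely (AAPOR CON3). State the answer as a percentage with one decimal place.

Numerator: 253 + 28 + 144 + 27 = 452
Denom: 253 + 28 + 144 + 68 + 27 = 520
CON3 = 452 / 520 = 0.8692

86.9%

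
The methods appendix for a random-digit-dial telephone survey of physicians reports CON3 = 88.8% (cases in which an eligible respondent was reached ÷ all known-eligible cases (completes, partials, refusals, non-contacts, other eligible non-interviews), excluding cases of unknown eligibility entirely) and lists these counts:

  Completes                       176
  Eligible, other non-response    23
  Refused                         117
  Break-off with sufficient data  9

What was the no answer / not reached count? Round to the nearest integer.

Numerator = 176 + 9 + 117 + 23 = 325
CON3 = 325 / D = 0.888
D = 325 / 0.888 = 366.0
Other denominator terms total 325
no answer / not reached = 366.0 − 325 ≈ 41

41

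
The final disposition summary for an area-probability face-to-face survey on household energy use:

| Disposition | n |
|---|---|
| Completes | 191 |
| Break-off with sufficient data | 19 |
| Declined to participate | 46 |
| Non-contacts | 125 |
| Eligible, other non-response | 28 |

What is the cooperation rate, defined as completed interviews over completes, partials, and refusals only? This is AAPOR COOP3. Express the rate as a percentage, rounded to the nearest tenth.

Num = 191
Denominator = 191 + 19 + 46 = 256
COOP3 = 191 / 256 = 0.7461

74.6%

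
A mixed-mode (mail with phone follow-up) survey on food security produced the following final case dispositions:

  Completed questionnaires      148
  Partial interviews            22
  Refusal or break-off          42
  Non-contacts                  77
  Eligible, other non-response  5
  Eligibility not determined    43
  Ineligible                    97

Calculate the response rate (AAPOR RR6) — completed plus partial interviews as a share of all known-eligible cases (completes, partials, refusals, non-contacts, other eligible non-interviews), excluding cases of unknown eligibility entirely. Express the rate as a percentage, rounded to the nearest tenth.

Num = 148 + 22 = 170
Base = 148 + 22 + 42 + 77 + 5 = 294
RR6 = 170 / 294 = 0.5782

57.8%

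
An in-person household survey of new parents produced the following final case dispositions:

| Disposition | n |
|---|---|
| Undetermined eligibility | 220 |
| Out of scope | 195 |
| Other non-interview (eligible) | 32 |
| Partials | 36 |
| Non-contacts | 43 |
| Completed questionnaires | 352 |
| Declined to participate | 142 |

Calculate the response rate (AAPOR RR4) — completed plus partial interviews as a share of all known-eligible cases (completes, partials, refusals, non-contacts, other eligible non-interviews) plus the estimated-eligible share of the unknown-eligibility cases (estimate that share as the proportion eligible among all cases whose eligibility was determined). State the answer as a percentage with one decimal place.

Top = 352 + 36 = 388
Known eligible = 352 + 36 + 142 + 43 + 32 = 605
e = 605 / (605 + 195) = 605 / 800 = 0.7562
Estimated eligible among unknowns = 0.7562 × 220 = 166.36
Denominator = 605 + 166.36 = 771.36
RR4 = 388 / 771.36 = 0.5030

50.3%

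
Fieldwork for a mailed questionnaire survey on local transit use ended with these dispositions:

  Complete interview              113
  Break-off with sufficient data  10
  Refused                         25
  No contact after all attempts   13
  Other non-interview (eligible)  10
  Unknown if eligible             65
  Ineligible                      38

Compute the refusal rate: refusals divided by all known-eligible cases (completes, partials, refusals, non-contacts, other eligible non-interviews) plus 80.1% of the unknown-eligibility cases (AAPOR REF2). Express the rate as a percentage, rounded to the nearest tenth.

11.2%

Numerator: 25
Eligible (known): 113 + 10 + 25 + 13 + 10 = 171
Eligible share of unknowns: 0.8010 × 65 = 52.07
Denom: 171 + 52.07 = 223.07
REF2 = 25 / 223.07 = 0.1121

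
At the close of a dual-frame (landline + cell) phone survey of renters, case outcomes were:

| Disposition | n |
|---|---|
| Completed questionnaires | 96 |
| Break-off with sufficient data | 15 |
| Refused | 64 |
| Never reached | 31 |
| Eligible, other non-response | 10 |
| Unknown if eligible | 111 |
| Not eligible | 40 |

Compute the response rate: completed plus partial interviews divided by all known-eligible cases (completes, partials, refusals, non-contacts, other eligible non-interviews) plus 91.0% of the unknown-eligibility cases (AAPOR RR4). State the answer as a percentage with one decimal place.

35.0%

Top → 96 + 15 = 111
Known eligible → 96 + 15 + 64 + 31 + 10 = 216
Eligible share of unknowns → 0.9100 × 111 = 101.01
Base → 216 + 101.01 = 317.01
RR4 = 111 / 317.01 = 0.3501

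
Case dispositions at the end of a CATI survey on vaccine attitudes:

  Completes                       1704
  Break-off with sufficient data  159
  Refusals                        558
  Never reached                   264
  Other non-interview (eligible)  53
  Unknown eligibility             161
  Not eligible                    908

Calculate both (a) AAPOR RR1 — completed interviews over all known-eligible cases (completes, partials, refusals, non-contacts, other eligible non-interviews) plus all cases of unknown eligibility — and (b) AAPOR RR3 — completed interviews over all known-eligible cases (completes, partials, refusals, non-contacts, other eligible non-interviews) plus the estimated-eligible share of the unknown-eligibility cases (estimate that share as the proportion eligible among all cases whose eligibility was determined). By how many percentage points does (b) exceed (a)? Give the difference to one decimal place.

0.8

Num → 1704
Denominator → 1704 + 159 + 558 + 264 + 53 + 161 = 2899
RR1 = 1704 / 2899 = 0.5878
Determined eligible → 1704 + 159 + 558 + 264 + 53 = 2738
e = 2738 / (2738 + 908) = 2738 / 3646 = 0.7510
Eligible share of unknowns → 0.7510 × 161 = 120.91
Denominator → 2738 + 120.91 = 2858.91
RR3 = 1704 / 2858.91 = 0.5960
Difference = 59.60 − 58.78 = 0.82 percentage points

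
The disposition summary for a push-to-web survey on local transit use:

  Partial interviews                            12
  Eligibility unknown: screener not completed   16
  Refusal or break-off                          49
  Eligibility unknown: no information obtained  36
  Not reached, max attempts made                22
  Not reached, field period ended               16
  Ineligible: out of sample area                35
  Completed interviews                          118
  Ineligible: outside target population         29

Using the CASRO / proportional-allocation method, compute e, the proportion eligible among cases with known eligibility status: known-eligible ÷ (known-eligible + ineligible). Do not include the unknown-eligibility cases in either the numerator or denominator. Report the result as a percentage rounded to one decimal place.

No contact after all attempts = 16 + 22 = 38
Unknown eligibility = 16 + 36 = 52
Out of scope = 29 + 35 = 64
Determined eligible = 118 + 12 + 49 + 38 = 217
e = 217 / (217 + 64) = 217 / 281 = 0.7722

77.2%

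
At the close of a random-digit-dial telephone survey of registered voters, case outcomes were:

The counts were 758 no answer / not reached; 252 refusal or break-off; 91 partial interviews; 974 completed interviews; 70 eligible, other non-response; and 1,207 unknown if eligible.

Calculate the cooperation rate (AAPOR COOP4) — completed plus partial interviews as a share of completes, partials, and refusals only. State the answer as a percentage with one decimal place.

Top = 974 + 91 = 1065
Denom = 974 + 91 + 252 = 1317
COOP4 = 1065 / 1317 = 0.8087

80.9%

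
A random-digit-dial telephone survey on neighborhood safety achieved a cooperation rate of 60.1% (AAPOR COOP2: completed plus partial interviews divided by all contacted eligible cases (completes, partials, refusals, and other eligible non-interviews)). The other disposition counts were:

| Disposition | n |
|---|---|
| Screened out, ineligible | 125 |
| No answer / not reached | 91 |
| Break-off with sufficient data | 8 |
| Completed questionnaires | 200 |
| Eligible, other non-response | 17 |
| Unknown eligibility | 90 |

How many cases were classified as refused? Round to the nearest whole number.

Numerator → 200 + 8 = 208
COOP2 = 208 / D = 0.601
D = 208 / 0.601 = 346.1
Other denominator terms total 225
refused = 346.1 − 225 ≈ 121

121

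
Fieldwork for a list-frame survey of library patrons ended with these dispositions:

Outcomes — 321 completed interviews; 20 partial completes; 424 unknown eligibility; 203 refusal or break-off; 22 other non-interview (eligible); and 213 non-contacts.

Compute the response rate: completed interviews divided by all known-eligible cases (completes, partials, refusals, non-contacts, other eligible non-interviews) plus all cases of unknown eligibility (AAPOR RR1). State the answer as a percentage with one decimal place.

26.7%

Top → 321
Base → 321 + 20 + 203 + 213 + 22 + 424 = 1203
RR1 = 321 / 1203 = 0.2668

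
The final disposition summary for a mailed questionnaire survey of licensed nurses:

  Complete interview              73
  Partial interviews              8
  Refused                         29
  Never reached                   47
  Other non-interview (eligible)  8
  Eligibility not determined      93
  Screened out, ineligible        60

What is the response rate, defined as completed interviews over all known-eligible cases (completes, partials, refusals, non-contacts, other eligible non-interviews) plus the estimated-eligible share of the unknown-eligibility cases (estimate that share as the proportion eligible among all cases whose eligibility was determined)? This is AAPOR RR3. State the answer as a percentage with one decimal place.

Numerator → 73
Determined eligible → 73 + 8 + 29 + 47 + 8 = 165
e = 165 / (165 + 60) = 165 / 225 = 0.7333
Estimated eligible among unknowns → 0.7333 × 93 = 68.20
Denom → 165 + 68.20 = 233.20
RR3 = 73 / 233.20 = 0.3130

31.3%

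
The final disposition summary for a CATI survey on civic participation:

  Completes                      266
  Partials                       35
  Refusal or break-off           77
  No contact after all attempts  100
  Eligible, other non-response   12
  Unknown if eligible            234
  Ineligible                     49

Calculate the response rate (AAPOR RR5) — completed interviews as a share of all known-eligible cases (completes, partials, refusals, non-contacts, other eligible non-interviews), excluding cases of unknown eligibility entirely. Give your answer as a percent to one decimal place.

54.3%

Top: 266
Base: 266 + 35 + 77 + 100 + 12 = 490
RR5 = 266 / 490 = 0.5429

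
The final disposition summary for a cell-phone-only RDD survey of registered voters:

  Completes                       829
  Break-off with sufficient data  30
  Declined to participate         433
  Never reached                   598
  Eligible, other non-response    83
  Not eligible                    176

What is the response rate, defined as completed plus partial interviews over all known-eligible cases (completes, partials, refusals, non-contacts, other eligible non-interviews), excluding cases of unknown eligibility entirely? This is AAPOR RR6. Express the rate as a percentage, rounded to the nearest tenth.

Numerator: 829 + 30 = 859
Base: 829 + 30 + 433 + 598 + 83 = 1973
RR6 = 859 / 1973 = 0.4354

43.5%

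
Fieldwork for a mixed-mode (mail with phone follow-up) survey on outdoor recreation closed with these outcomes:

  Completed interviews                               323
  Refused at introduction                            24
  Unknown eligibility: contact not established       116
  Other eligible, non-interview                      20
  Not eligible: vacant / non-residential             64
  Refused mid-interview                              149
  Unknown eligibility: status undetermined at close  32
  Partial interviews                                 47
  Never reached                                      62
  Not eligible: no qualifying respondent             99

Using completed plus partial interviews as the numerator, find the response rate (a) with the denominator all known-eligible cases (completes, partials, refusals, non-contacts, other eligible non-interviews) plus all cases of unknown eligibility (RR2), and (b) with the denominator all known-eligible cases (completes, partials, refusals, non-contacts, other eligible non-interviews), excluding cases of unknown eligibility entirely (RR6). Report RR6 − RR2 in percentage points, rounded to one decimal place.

Refusal or break-off = 24 + 149 = 173
Unknown if eligible = 116 + 32 = 148
Screened out, ineligible = 99 + 64 = 163
Top: 323 + 47 = 370
Denominator: 323 + 47 + 173 + 62 + 20 + 148 = 773
RR2 = 370 / 773 = 0.4787
Denominator: 323 + 47 + 173 + 62 + 20 = 625
RR6 = 370 / 625 = 0.5920
Difference = 59.20 − 47.87 = 11.33 percentage points

11.3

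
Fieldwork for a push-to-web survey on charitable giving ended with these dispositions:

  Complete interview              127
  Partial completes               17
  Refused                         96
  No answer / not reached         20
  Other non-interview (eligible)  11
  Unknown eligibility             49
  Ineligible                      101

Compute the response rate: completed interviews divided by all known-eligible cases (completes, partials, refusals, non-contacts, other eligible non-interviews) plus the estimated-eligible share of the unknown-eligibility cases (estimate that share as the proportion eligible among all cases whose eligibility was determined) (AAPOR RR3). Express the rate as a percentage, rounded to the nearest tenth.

41.4%

Numerator = 127
Known eligible = 127 + 17 + 96 + 20 + 11 = 271
e = 271 / (271 + 101) = 271 / 372 = 0.7285
e × U = 0.7285 × 49 = 35.70
Base = 271 + 35.70 = 306.70
RR3 = 127 / 306.70 = 0.4141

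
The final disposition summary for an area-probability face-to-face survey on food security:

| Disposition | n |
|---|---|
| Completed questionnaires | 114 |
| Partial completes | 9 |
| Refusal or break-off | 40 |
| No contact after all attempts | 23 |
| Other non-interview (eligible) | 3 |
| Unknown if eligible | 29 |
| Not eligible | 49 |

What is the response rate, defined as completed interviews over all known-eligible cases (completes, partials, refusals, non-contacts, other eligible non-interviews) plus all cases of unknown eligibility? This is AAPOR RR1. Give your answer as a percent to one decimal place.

52.3%

Numerator → 114
Denominator → 114 + 9 + 40 + 23 + 3 + 29 = 218
RR1 = 114 / 218 = 0.5229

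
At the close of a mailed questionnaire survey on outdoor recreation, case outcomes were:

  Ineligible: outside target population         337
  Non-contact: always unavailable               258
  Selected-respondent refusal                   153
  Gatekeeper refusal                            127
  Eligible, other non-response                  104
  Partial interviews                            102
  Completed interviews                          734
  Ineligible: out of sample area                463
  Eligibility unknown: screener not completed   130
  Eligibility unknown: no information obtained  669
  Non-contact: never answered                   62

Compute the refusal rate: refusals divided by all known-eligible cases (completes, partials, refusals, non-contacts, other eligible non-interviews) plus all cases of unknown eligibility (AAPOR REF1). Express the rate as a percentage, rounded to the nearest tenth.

12.0%

Refused = 127 + 153 = 280
No contact after all attempts = 62 + 258 = 320
Unknown eligibility = 130 + 669 = 799
Not eligible = 337 + 463 = 800
Num: 280
Denom: 734 + 102 + 280 + 320 + 104 + 799 = 2339
REF1 = 280 / 2339 = 0.1197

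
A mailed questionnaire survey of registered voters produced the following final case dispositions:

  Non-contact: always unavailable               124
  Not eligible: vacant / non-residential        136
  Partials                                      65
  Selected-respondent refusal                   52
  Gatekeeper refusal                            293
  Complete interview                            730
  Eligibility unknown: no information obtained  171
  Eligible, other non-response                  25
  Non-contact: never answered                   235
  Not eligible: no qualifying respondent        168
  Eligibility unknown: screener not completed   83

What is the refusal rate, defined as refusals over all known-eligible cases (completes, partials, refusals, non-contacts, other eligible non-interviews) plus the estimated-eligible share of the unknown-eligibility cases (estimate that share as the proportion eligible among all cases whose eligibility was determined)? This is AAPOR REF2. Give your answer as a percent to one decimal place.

19.9%

Declined to participate = 293 + 52 = 345
Never reached = 235 + 124 = 359
Eligibility not determined = 83 + 171 = 254
Ineligible = 168 + 136 = 304
Num = 345
Determined eligible = 730 + 65 + 345 + 359 + 25 = 1524
e = 1524 / (1524 + 304) = 1524 / 1828 = 0.8337
Eligible share of unknowns = 0.8337 × 254 = 211.76
Denominator = 1524 + 211.76 = 1735.76
REF2 = 345 / 1735.76 = 0.1988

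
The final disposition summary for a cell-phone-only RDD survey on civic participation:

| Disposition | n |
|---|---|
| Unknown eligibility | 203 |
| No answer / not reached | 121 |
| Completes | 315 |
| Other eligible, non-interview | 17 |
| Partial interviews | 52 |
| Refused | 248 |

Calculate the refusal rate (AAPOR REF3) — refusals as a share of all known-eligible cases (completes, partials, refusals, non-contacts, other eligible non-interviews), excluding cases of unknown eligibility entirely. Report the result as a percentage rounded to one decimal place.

Numerator = 248
Denominator = 315 + 52 + 248 + 121 + 17 = 753
REF3 = 248 / 753 = 0.3293

32.9%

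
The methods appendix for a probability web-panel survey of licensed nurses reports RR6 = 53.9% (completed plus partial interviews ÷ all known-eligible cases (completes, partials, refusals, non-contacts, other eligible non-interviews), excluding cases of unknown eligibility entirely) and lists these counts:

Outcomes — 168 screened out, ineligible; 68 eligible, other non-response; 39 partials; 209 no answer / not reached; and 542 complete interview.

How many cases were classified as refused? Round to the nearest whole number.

Top = 542 + 39 = 581
RR6 = 581 / D = 0.539
D = 581 / 0.539 = 1077.9
Remaining denominator categories sum to 858
refused = 1077.9 − 858 ≈ 220

220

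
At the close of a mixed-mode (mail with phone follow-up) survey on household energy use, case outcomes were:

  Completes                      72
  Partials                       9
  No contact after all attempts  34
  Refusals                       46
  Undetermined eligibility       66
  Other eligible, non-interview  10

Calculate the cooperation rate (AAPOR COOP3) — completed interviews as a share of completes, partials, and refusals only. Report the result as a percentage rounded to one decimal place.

Numerator = 72
Base = 72 + 9 + 46 = 127
COOP3 = 72 / 127 = 0.5669

56.7%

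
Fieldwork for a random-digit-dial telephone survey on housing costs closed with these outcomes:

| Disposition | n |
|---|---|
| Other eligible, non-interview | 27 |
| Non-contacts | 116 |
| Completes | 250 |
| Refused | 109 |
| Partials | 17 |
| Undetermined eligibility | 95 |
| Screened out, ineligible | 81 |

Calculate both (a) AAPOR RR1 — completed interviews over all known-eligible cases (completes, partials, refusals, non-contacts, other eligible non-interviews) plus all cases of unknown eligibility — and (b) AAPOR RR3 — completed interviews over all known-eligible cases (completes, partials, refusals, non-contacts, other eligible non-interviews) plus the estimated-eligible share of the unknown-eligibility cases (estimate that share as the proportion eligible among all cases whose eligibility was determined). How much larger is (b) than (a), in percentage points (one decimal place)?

Numerator → 250
Base → 250 + 17 + 109 + 116 + 27 + 95 = 614
RR1 = 250 / 614 = 0.4072
Determined eligible → 250 + 17 + 109 + 116 + 27 = 519
e = 519 / (519 + 81) = 519 / 600 = 0.8650
Eligible share of unknowns → 0.8650 × 95 = 82.17
Base → 519 + 82.17 = 601.17
RR3 = 250 / 601.17 = 0.4159
Difference = 41.59 − 40.72 = 0.87 percentage points

0.9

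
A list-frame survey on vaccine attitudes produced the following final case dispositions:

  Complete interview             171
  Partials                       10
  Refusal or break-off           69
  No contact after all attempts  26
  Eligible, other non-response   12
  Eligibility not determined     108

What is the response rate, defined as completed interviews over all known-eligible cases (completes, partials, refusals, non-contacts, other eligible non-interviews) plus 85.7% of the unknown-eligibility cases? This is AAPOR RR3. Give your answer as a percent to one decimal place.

44.9%

Num = 171
Eligible (known) = 171 + 10 + 69 + 26 + 12 = 288
Eligible share of unknowns = 0.8570 × 108 = 92.56
Denom = 288 + 92.56 = 380.56
RR3 = 171 / 380.56 = 0.4493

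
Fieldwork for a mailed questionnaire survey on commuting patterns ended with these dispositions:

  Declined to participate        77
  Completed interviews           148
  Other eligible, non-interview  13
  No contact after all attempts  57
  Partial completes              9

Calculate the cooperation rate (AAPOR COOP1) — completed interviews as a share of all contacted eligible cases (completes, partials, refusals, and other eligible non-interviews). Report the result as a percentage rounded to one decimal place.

59.9%

Top → 148
Base → 148 + 9 + 77 + 13 = 247
COOP1 = 148 / 247 = 0.5992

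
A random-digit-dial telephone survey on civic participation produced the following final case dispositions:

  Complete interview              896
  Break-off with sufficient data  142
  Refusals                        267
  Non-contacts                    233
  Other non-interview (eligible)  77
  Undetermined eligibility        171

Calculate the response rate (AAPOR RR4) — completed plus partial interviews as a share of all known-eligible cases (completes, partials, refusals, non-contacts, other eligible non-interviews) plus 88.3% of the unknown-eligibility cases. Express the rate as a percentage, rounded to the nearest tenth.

58.8%

Numerator = 896 + 142 = 1038
Eligible (known) = 896 + 142 + 267 + 233 + 77 = 1615
Eligible share of unknowns = 0.8830 × 171 = 150.99
Denominator = 1615 + 150.99 = 1765.99
RR4 = 1038 / 1765.99 = 0.5878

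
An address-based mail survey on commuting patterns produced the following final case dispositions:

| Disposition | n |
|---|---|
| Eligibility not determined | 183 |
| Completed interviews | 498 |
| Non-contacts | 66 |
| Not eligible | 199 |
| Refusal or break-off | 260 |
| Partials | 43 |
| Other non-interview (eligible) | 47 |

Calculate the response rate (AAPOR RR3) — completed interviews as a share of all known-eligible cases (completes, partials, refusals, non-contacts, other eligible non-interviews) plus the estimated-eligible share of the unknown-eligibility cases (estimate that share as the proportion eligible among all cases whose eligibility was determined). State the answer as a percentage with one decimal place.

Num = 498
Determined eligible = 498 + 43 + 260 + 66 + 47 = 914
e = 914 / (914 + 199) = 914 / 1113 = 0.8212
Eligible share of unknowns = 0.8212 × 183 = 150.28
Denominator = 914 + 150.28 = 1064.28
RR3 = 498 / 1064.28 = 0.4679

46.8%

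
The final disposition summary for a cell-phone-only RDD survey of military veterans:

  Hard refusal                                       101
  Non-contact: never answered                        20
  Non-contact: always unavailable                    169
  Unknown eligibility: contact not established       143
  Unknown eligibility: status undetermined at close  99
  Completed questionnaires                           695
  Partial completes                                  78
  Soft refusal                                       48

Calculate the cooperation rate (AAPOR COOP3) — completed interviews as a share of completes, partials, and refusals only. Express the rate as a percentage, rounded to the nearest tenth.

75.4%

Refused = 101 + 48 = 149
Never reached = 20 + 169 = 189
Undetermined eligibility = 143 + 99 = 242
Num → 695
Base → 695 + 78 + 149 = 922
COOP3 = 695 / 922 = 0.7538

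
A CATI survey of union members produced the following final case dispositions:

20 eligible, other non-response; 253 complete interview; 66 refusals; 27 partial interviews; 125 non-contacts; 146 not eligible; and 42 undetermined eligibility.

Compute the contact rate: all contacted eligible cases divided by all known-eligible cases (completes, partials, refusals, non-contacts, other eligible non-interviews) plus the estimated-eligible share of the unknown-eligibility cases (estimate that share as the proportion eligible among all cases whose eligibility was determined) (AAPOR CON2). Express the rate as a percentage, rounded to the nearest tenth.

Numerator: 253 + 27 + 66 + 20 = 366
Eligible (known): 253 + 27 + 66 + 125 + 20 = 491
e = 491 / (491 + 146) = 491 / 637 = 0.7708
e × U: 0.7708 × 42 = 32.37
Denom: 491 + 32.37 = 523.37
CON2 = 366 / 523.37 = 0.6993

69.9%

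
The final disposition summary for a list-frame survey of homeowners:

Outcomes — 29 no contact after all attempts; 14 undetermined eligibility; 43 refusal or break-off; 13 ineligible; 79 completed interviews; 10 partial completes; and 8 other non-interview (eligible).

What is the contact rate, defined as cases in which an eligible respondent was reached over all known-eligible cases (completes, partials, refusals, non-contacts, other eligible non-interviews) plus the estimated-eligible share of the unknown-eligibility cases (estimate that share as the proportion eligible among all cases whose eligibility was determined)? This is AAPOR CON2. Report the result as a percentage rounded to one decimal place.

Top: 79 + 10 + 43 + 8 = 140
Eligible (known): 79 + 10 + 43 + 29 + 8 = 169
e = 169 / (169 + 13) = 169 / 182 = 0.9286
Estimated eligible among unknowns: 0.9286 × 14 = 13.00
Denominator: 169 + 13.00 = 182.00
CON2 = 140 / 182.00 = 0.7692

76.9%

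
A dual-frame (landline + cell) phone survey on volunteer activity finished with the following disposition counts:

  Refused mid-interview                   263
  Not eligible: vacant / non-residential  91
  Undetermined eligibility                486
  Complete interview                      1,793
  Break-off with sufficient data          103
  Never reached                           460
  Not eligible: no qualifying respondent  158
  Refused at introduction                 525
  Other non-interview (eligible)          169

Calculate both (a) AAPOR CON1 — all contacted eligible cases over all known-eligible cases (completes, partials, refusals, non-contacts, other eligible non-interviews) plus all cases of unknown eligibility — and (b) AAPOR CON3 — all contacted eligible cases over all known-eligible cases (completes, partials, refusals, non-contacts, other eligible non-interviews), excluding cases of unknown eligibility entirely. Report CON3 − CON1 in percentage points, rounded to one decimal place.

11.0

Refusal or break-off = 525 + 263 = 788
Ineligible = 158 + 91 = 249
Numerator → 1793 + 103 + 788 + 169 = 2853
Denominator → 1793 + 103 + 788 + 460 + 169 + 486 = 3799
CON1 = 2853 / 3799 = 0.7510
Denominator → 1793 + 103 + 788 + 460 + 169 = 3313
CON3 = 2853 / 3313 = 0.8612
Difference = 86.12 − 75.10 = 11.02 percentage points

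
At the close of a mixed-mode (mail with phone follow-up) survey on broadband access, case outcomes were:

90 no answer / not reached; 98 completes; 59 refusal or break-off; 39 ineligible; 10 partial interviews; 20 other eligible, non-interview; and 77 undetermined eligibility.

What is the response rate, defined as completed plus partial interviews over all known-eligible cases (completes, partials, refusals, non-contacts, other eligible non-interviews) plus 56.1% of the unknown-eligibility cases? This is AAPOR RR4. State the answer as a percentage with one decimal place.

33.7%

Top: 98 + 10 = 108
Determined eligible: 98 + 10 + 59 + 90 + 20 = 277
Estimated eligible among unknowns: 0.5610 × 77 = 43.20
Denominator: 277 + 43.20 = 320.20
RR4 = 108 / 320.20 = 0.3373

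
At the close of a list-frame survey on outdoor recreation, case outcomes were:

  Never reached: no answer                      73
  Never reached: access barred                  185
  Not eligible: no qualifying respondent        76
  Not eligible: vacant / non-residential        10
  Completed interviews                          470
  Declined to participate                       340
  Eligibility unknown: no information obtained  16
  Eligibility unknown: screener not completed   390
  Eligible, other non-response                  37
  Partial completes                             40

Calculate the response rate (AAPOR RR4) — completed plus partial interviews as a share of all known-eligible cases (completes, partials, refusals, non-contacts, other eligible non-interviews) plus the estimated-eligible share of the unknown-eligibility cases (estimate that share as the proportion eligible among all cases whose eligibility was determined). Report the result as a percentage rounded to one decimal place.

33.5%

Never reached = 73 + 185 = 258
Undetermined eligibility = 390 + 16 = 406
Not eligible = 76 + 10 = 86
Top = 470 + 40 = 510
Known eligible = 470 + 40 + 340 + 258 + 37 = 1145
e = 1145 / (1145 + 86) = 1145 / 1231 = 0.9301
Estimated eligible among unknowns = 0.9301 × 406 = 377.62
Denominator = 1145 + 377.62 = 1522.62
RR4 = 510 / 1522.62 = 0.3349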